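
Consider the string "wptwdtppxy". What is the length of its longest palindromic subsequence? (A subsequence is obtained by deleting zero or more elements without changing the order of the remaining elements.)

5

One longest palindromic subsequence is ptdtp (positions 2,3,5,6,8); it reads the same forward and backward, and the interval DP gives dp[1][10] = 5.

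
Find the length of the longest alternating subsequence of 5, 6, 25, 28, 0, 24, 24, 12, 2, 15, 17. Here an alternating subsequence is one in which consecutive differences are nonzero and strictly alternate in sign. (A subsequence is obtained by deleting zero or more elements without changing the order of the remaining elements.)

6

A longest alternating subsequence is 5, 6, 0, 24, 12, 15 (positions 1,2,5,6,8,10); its 5 consecutive differences strictly alternate in sign, and length 6 is optimal.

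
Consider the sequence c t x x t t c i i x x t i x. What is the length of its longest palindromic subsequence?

Using dp[i][j] = 2 + dp[i+1][j−1] if the ends match, else max(dp[i+1][j], dp[i][j−1]):
dp[1][14] = 8. A witness is txxiixxt at positions 2,3,4,8,9,10,11,12.

8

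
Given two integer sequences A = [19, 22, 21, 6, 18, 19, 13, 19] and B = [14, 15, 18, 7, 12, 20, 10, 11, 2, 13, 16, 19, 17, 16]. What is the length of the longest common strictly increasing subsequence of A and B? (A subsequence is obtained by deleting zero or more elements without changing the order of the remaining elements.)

2

For each value that appears in both, track the longest common increasing run ending there.
The best achievable length is 2; one witness is 18, 19 (A-positions 5,6, B-positions 3,12).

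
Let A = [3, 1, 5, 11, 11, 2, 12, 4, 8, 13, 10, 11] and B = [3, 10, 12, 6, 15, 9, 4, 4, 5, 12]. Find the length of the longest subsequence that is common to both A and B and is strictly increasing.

For each value that appears in both, track the longest common increasing run ending there.
The best achievable length is 3; one witness is 3, 5, 12 (A-positions 1,3,7, B-positions 1,9,10).

3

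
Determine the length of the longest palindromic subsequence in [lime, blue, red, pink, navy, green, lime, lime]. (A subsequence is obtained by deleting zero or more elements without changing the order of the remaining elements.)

One longest palindromic subsequence is lime lime lime (positions 1,7,8); it reads the same forward and backward, and the interval DP gives dp[1][8] = 3.

3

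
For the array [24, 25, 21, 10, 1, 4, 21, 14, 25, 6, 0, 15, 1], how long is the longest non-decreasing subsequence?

Let dp[i] be the longest non-decreasing subsequence ending at position i. Then dp = [1, 2, 1, 1, 1, 2, 3, 3, 4, 3, 1, 4, 2].
The maximum is 4; one witness is 1, 4, 21, 25 at positions 5,6,7,9.

4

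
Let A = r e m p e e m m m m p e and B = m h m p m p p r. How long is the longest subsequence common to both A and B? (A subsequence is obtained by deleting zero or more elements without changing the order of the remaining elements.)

Backtracking the LCS table gives one alignment: m (A3,B3) → p (A4,B4) → m (A7,B5) → p (A11,B7).
So the longest common subsequence has length 4.

4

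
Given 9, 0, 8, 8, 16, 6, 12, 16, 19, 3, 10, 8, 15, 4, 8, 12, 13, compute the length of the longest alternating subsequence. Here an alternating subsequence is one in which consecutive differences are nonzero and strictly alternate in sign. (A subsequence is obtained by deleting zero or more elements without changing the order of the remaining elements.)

11

Track the best alternating length ending on an up-step vs a down-step at each position: up/down = 1/1, 1/2, 3/2, 3/2, 3/1, 3/4, 5/4, 5/1, 5/1, 3/6, 7/6, 7/8, 9/6, 7/10, 11/10, 11/10, 11/10.
The maximum over both is 11; one such subsequence is 9, 0, 8, 6, 12, 3, 10, 8, 15, 4, 8.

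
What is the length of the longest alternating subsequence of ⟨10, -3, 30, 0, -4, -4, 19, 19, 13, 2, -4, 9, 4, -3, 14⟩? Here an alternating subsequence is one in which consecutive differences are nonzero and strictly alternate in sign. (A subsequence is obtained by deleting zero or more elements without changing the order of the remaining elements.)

Track the best alternating length ending on an up-step vs a down-step at each position: up/down = 1/1, 1/2, 3/1, 3/4, 1/4, 1/4, 5/4, 5/4, 5/6, 5/6, 1/6, 7/6, 7/8, 7/8, 9/6.
The maximum over both is 9; one such subsequence is 10, -3, 30, 0, 19, 2, 9, 4, 14.

9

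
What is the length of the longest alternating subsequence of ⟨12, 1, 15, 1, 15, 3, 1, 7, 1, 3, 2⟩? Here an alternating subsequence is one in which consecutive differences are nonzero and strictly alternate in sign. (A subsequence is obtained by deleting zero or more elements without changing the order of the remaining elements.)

Track the best alternating length ending on an up-step vs a down-step at each position: up/down = 1/1, 1/2, 3/1, 1/4, 5/1, 5/6, 1/6, 7/6, 1/8, 9/8, 9/10.
The maximum over both is 10; one such subsequence is 12, 1, 15, 1, 15, 3, 7, 1, 3, 2.

10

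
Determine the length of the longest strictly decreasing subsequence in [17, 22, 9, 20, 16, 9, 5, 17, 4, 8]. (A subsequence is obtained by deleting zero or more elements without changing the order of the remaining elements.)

6

Scanning left to right, the best length ending at each element is: 17→1, 22→1, 9→2, 20→2, 16→3, 9→4, 5→5, 17→3, 4→6, 8→5.
So the longest decreasing subsequence has length 6, e.g. 22, 20, 16, 9, 5, 4.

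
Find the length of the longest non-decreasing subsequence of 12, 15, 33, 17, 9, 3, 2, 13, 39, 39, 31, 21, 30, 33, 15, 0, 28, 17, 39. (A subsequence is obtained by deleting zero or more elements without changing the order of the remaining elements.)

Scanning left to right, the best length ending at each element is: 12→1, 15→2, 33→3, 17→3, 9→1, 3→1, 2→1, 13→2, 39→4, 39→5, 31→4, 21→4, 30→5, 33→6, 15→3, 0→1, 28→5, 17→4, 39→7.
So the longest non-decreasing subsequence has length 7, e.g. 12, 15, 17, 21, 30, 33, 39.

7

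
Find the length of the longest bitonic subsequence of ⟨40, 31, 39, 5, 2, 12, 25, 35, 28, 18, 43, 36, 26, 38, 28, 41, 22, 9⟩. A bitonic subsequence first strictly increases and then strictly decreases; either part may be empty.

Let inc[i] be the LIS ending at i and dec[i] the longest strictly decreasing subsequence starting at i. inc = [1, 1, 2, 1, 1, 2, 3, 4, 4, 3, 5, 5, 4, 6, 5, 7, 4, 2], dec = [7, 5, 6, 2, 1, 2, 3, 5, 4, 2, 5, 4, 3, 4, 3, 3, 2, 1].
max_i inc[i]+dec[i]−1 = 9, with one witness 5, 12, 25, 35, 43, 38, 28, 22, 9.

9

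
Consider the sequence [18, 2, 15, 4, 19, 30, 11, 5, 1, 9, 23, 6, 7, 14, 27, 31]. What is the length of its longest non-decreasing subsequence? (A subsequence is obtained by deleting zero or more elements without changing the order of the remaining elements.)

8

Let dp[i] be the longest non-decreasing subsequence ending at position i. Then dp = [1, 1, 2, 2, 3, 4, 3, 3, 1, 4, 5, 4, 5, 6, 7, 8].
The maximum is 8; one witness is 2, 4, 5, 6, 7, 14, 27, 31 at positions 2,4,8,12,13,14,15,16.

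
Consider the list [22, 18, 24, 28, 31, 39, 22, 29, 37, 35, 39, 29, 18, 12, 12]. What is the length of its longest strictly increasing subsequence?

6

One longest increasing subsequence is 22, 24, 28, 31, 37, 39 (positions 1,3,4,5,9,11), of length 6; no longer one exists.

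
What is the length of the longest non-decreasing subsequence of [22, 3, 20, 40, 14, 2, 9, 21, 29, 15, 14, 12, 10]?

4

Let dp[i] be the longest non-decreasing subsequence ending at position i. Then dp = [1, 1, 2, 3, 2, 1, 2, 3, 4, 3, 3, 3, 3].
The maximum is 4; one witness is 3, 20, 21, 29 at positions 2,3,8,9.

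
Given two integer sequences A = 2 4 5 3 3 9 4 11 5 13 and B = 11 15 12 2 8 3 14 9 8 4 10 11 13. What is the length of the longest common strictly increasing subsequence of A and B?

For each value that appears in both, track the longest common increasing run ending there.
The best achievable length is 5; one witness is 2, 3, 9, 11, 13 (A-positions 1,4,6,8,10, B-positions 4,6,8,12,13).

5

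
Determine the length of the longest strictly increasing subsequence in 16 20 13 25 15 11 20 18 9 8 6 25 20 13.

One longest increasing subsequence is 13, 15, 20, 25 (positions 3,5,7,12), of length 4; no longer one exists.

4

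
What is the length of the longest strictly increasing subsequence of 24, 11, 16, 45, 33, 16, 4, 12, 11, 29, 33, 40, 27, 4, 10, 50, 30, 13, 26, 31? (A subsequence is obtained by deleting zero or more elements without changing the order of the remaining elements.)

6

Scanning left to right, the best length ending at each element is: 24→1, 11→1, 16→2, 45→3, 33→3, 16→2, 4→1, 12→2, 11→2, 29→3, 33→4, 40→5, 27→3, 4→1, 10→2, 50→6, 30→4, 13→3, 26→4, 31→5.
So the longest increasing subsequence has length 6, e.g. 11, 16, 29, 33, 40, 50.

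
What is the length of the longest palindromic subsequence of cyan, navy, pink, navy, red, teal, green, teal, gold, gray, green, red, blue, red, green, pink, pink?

One longest palindromic subsequence is pink green red blue red green pink (positions 3,11,12,13,14,15,17); it reads the same forward and backward, and the interval DP gives dp[1][17] = 7.

7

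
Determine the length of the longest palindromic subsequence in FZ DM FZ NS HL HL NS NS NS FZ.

One longest palindromic subsequence is FZ NS NS NS NS FZ (positions 1,4,7,8,9,10); it reads the same forward and backward, and the interval DP gives dp[1][10] = 6.

6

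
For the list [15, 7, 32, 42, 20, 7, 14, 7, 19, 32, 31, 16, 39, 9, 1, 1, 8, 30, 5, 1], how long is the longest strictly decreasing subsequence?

8

Let dp[i] be the longest decreasing subsequence ending at position i. Then dp = [1, 2, 1, 1, 2, 3, 3, 4, 3, 2, 3, 4, 2, 5, 6, 6, 6, 4, 7, 8].
The maximum is 8; one witness is 32, 20, 19, 16, 9, 8, 5, 1 at positions 3,5,9,12,14,17,19,20.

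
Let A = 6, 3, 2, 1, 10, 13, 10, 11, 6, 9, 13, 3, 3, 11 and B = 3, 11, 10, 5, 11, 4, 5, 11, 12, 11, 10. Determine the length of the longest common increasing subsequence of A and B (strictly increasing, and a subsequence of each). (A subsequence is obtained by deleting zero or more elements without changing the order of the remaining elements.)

For each value that appears in both, track the longest common increasing run ending there.
The best achievable length is 3; one witness is 3, 10, 11 (A-positions 2,5,8, B-positions 1,3,5).

3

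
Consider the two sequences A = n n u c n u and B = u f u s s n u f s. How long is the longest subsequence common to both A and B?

Backtracking the LCS table gives one alignment: u (A3,B3) → n (A5,B6) → u (A6,B7).
So the longest common subsequence has length 3.

3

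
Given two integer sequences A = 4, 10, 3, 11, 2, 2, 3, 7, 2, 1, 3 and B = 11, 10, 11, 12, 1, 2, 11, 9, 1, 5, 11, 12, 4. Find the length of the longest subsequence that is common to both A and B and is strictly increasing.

2

For each value that appears in both, track the longest common increasing run ending there.
The best achievable length is 2; one witness is 10, 11 (A-positions 2,4, B-positions 2,3).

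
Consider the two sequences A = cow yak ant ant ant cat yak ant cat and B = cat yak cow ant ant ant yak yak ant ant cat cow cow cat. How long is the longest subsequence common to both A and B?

Backtracking the LCS table gives one alignment: cow (A1,B3) → ant (A3,B4) → ant (A4,B5) → ant (A5,B6) → yak (A7,B8) → ant (A8,B10) → cat (A9,B14).
So the longest common subsequence has length 7.

7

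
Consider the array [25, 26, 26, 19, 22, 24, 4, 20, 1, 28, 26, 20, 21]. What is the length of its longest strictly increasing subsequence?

Let dp[i] be the longest increasing subsequence ending at position i. Then dp = [1, 2, 2, 1, 2, 3, 1, 2, 1, 4, 4, 2, 3].
The maximum is 4; one witness is 19, 22, 24, 28 at positions 4,5,6,10.

4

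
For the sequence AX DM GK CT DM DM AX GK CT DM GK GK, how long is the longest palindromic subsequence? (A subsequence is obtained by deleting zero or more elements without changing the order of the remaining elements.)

Using dp[i][j] = 2 + dp[i+1][j−1] if the ends match, else max(dp[i+1][j], dp[i][j−1]):
dp[1][12] = 6. A witness is GK CT DM DM CT GK at positions 3,4,5,6,9,12.

6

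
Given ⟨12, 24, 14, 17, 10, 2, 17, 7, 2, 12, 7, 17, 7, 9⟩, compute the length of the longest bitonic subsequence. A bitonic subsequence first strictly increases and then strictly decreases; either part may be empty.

6

Let inc[i] be the LIS ending at i and dec[i] the longest strictly decreasing subsequence starting at i. inc = [1, 2, 2, 3, 1, 1, 3, 2, 1, 3, 2, 4, 2, 3], dec = [4, 5, 4, 4, 3, 1, 3, 2, 1, 2, 1, 2, 1, 1].
max_i inc[i]+dec[i]−1 = 6, with one witness 12, 24, 17, 10, 7, 2.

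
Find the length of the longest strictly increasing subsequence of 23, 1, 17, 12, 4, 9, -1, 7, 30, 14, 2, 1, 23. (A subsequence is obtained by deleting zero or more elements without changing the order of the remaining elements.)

5

Let dp[i] be the longest increasing subsequence ending at position i. Then dp = [1, 1, 2, 2, 2, 3, 1, 3, 4, 4, 2, 2, 5].
The maximum is 5; one witness is 1, 4, 9, 14, 23 at positions 2,5,6,10,13.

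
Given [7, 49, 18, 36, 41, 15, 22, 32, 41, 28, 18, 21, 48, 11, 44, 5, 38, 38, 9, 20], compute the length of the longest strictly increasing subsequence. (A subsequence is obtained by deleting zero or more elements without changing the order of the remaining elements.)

6

Let dp[i] be the longest increasing subsequence ending at position i. Then dp = [1, 2, 2, 3, 4, 2, 3, 4, 5, 4, 3, 4, 6, 2, 6, 1, 5, 5, 2, 4].
The maximum is 6; one witness is 7, 18, 22, 32, 41, 48 at positions 1,3,7,8,9,13.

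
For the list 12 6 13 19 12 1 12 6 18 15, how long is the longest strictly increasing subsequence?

3

Let dp[i] be the longest increasing subsequence ending at position i. Then dp = [1, 1, 2, 3, 2, 1, 2, 2, 3, 3].
The maximum is 3; one witness is 12, 13, 19 at positions 1,3,4.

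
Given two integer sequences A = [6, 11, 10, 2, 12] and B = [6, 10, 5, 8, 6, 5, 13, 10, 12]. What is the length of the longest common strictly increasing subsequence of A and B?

3

A longest common strictly increasing subsequence is 6, 10, 12 (length 3); it appears in order in both A and B, and no longer such subsequence exists.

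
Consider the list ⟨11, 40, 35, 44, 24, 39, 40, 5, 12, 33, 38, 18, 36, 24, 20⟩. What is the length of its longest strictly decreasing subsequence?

6

One longest decreasing subsequence is 40, 39, 38, 36, 24, 20 (positions 2,6,11,13,14,15), of length 6; no longer one exists.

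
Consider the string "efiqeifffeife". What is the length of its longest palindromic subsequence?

11

One longest palindromic subsequence is efiefffeife (positions 1,2,3,5,7,8,9,10,11,12,13); it reads the same forward and backward, and the interval DP gives dp[1][13] = 11.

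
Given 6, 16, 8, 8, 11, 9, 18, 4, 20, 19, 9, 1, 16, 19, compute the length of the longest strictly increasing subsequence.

5

Let dp[i] be the longest increasing subsequence ending at position i. Then dp = [1, 2, 2, 2, 3, 3, 4, 1, 5, 5, 3, 1, 4, 5].
The maximum is 5; one witness is 6, 8, 11, 18, 20 at positions 1,3,5,7,9.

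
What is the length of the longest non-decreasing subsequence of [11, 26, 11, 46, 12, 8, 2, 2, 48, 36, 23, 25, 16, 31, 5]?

Let dp[i] be the longest non-decreasing subsequence ending at position i. Then dp = [1, 2, 2, 3, 3, 1, 1, 2, 4, 4, 4, 5, 4, 6, 3].
The maximum is 6; one witness is 11, 11, 12, 23, 25, 31 at positions 1,3,5,11,12,14.

6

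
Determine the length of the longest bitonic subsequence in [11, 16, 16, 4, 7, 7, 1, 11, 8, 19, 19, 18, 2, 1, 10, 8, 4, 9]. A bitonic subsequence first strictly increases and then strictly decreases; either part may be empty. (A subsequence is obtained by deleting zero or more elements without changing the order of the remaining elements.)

8

Let inc[i] be the LIS ending at i and dec[i] the longest strictly decreasing subsequence starting at i. inc = [1, 2, 2, 1, 2, 2, 1, 3, 3, 4, 4, 4, 2, 1, 4, 3, 3, 4], dec = [4, 5, 5, 3, 3, 3, 1, 4, 3, 5, 5, 4, 2, 1, 3, 2, 1, 1].
max_i inc[i]+dec[i]−1 = 8, with one witness 4, 7, 11, 19, 18, 10, 8, 4.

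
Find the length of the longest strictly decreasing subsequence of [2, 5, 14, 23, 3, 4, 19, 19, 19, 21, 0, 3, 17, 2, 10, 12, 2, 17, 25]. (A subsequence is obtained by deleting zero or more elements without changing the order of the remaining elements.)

5

Scanning left to right, the best length ending at each element is: 2→1, 5→1, 14→1, 23→1, 3→2, 4→2, 19→2, 19→2, 19→2, 21→2, 0→3, 3→3, 17→3, 2→4, 10→4, 12→4, 2→5, 17→3, 25→1.
So the longest decreasing subsequence has length 5, e.g. 23, 19, 17, 10, 2.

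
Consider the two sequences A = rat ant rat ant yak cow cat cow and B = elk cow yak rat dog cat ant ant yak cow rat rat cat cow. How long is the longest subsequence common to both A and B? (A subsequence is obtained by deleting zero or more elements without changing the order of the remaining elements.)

Backtracking the LCS table gives one alignment: rat (A1,B4) → ant (A2,B7) → ant (A4,B8) → yak (A5,B9) → cow (A6,B10) → cat (A7,B13) → cow (A8,B14).
So the longest common subsequence has length 7.

7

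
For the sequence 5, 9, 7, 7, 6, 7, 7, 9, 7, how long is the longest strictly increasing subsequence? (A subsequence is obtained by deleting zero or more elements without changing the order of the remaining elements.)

One longest increasing subsequence is 5, 6, 7, 9 (positions 1,5,6,8), of length 4; no longer one exists.

4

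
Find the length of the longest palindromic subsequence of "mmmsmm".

One longest palindromic subsequence is mmsmm (positions 1,2,4,5,6); it reads the same forward and backward, and the interval DP gives dp[1][6] = 5.

5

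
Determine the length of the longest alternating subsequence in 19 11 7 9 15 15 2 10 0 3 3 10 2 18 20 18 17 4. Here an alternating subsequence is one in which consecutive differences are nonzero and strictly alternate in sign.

A longest alternating subsequence is 19, 7, 9, 2, 10, 0, 3, 2, 20, 18 (positions 1,3,4,7,8,9,10,13,15,16); its 9 consecutive differences strictly alternate in sign, and length 10 is optimal.

10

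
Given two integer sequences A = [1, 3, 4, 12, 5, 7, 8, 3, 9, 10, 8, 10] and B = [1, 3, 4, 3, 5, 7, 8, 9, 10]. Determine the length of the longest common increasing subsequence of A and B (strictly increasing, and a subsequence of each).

A longest common strictly increasing subsequence is 1, 3, 4, 5, 7, 8, 9, 10 (length 8); it appears in order in both A and B, and no longer such subsequence exists.

8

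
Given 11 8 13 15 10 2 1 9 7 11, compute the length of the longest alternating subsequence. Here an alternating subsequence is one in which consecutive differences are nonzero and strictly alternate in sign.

7

A longest alternating subsequence is 11, 8, 13, 2, 9, 7, 11 (positions 1,2,3,6,8,9,10); its 6 consecutive differences strictly alternate in sign, and length 7 is optimal.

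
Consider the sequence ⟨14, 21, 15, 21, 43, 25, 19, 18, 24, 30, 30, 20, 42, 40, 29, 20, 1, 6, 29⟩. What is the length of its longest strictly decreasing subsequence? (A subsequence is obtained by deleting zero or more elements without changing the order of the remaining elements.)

One longest decreasing subsequence is 43, 42, 40, 29, 20, 1 (positions 5,13,14,15,16,17), of length 6; no longer one exists.

6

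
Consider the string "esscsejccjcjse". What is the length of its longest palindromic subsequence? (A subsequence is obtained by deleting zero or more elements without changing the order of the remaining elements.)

10

Using dp[i][j] = 2 + dp[i+1][j−1] if the ends match, else max(dp[i+1][j], dp[i][j−1]):
dp[1][14] = 10. A witness is escjccjcse at positions 1,2,4,7,8,9,10,11,13,14.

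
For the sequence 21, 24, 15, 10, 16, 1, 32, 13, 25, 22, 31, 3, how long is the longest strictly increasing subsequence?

One longest increasing subsequence is 21, 24, 25, 31 (positions 1,2,9,11), of length 4; no longer one exists.

4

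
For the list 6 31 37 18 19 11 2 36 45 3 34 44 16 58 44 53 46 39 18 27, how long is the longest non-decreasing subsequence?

7

Let dp[i] be the longest non-decreasing subsequence ending at position i. Then dp = [1, 2, 3, 2, 3, 2, 1, 4, 5, 2, 4, 5, 3, 6, 6, 7, 7, 5, 4, 5].
The maximum is 7; one witness is 6, 18, 19, 36, 44, 44, 53 at positions 1,4,5,8,12,15,16.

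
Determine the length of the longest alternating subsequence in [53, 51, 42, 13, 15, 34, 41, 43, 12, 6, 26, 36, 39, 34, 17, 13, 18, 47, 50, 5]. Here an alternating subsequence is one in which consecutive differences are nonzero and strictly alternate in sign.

8

Track the best alternating length ending on an up-step vs a down-step at each position: up/down = 1/1, 1/2, 1/2, 1/2, 3/2, 3/2, 3/2, 3/2, 1/4, 1/4, 5/4, 5/4, 5/4, 5/6, 5/6, 5/6, 7/6, 7/2, 7/2, 1/8.
The maximum over both is 8; one such subsequence is 53, 13, 15, 12, 26, 17, 18, 5.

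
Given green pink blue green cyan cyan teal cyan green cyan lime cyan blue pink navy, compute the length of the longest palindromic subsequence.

9

Using dp[i][j] = 2 + dp[i+1][j−1] if the ends match, else max(dp[i+1][j], dp[i][j−1]):
dp[1][15] = 9. A witness is pink blue cyan cyan green cyan cyan blue pink at positions 2,3,5,8,9,10,12,13,14.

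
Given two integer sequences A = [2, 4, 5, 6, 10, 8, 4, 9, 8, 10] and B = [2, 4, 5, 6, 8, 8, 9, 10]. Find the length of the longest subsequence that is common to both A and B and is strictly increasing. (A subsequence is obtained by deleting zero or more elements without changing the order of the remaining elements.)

7

For each value that appears in both, track the longest common increasing run ending there.
The best achievable length is 7; one witness is 2, 4, 5, 6, 8, 9, 10 (A-positions 1,2,3,4,6,8,10, B-positions 1,2,3,4,5,7,8).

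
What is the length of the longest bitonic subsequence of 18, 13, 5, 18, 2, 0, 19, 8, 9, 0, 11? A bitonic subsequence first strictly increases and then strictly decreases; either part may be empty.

5

Let inc[i] be the LIS ending at i and dec[i] the longest strictly decreasing subsequence starting at i. inc = [1, 1, 1, 2, 1, 1, 3, 2, 3, 1, 4], dec = [5, 4, 3, 3, 2, 1, 3, 2, 2, 1, 1].
max_i inc[i]+dec[i]−1 = 5, with one witness 18, 13, 5, 2, 0.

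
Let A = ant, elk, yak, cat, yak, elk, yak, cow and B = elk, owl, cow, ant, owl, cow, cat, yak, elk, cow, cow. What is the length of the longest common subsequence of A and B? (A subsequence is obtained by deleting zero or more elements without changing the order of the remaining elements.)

5

A longest common subsequence is ant, cat, yak, elk, cow (length 5); the LCS DP confirms no longer common subsequence exists.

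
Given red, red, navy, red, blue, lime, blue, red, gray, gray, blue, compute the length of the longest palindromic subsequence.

5

One longest palindromic subsequence is red blue lime blue red (positions 4,5,6,7,8); it reads the same forward and backward, and the interval DP gives dp[1][11] = 5.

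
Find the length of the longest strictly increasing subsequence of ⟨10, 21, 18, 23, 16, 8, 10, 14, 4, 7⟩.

One longest increasing subsequence is 10, 21, 23 (positions 1,2,4), of length 3; no longer one exists.

3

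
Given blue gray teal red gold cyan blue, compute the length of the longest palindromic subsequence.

3

Using dp[i][j] = 2 + dp[i+1][j−1] if the ends match, else max(dp[i+1][j], dp[i][j−1]):
dp[1][7] = 3. A witness is blue cyan blue at positions 1,6,7.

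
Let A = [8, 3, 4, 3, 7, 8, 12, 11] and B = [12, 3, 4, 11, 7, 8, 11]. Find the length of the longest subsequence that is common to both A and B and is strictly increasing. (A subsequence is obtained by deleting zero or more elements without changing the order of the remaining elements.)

5

For each value that appears in both, track the longest common increasing run ending there.
The best achievable length is 5; one witness is 3, 4, 7, 8, 11 (A-positions 2,3,5,6,8, B-positions 2,3,5,6,7).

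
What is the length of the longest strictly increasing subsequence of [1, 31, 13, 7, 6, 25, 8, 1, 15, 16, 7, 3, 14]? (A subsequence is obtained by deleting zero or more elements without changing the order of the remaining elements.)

5

One longest increasing subsequence is 1, 7, 8, 15, 16 (positions 1,4,7,9,10), of length 5; no longer one exists.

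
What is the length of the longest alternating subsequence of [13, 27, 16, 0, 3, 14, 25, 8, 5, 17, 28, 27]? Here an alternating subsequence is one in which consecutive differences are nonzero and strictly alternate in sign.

7

A longest alternating subsequence is 13, 27, 0, 14, 8, 28, 27 (positions 1,2,4,6,8,11,12); its 6 consecutive differences strictly alternate in sign, and length 7 is optimal.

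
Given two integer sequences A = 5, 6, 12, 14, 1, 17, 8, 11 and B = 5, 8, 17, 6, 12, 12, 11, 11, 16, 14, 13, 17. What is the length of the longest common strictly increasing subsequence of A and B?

A longest common strictly increasing subsequence is 5, 6, 12, 14, 17 (length 5); it appears in order in both A and B, and no longer such subsequence exists.

5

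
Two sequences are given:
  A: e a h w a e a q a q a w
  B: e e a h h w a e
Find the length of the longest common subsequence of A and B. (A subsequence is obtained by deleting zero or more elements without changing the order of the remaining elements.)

6

A longest common subsequence is eahwae (length 6); the LCS DP confirms no longer common subsequence exists.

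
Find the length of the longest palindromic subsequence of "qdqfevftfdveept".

One longest palindromic subsequence is evftfve (positions 5,6,7,8,9,11,13); it reads the same forward and backward, and the interval DP gives dp[1][15] = 7.

7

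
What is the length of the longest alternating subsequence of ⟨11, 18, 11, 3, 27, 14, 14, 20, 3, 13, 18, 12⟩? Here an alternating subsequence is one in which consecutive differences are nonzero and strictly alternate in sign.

9

A longest alternating subsequence is 11, 18, 11, 27, 14, 20, 3, 13, 12 (positions 1,2,3,5,6,8,9,10,12); its 8 consecutive differences strictly alternate in sign, and length 9 is optimal.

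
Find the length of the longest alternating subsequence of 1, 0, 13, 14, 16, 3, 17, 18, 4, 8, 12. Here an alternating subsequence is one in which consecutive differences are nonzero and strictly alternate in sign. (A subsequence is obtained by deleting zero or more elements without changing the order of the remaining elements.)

7

A longest alternating subsequence is 1, 0, 13, 3, 17, 4, 8 (positions 1,2,3,6,7,9,10); its 6 consecutive differences strictly alternate in sign, and length 7 is optimal.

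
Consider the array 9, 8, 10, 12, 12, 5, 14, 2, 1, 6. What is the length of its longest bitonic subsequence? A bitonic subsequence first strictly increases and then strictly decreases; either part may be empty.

6

One longest bitonic subsequence is 9, 10, 12, 5, 2, 1 (positions 1,3,4,6,8,9): it rises to 12 then falls. Length 6 is optimal.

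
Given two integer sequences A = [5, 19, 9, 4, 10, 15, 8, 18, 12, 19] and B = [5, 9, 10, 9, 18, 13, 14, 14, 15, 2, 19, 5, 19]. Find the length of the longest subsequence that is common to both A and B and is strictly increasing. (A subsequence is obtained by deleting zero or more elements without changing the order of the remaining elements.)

A longest common strictly increasing subsequence is 5, 9, 10, 18, 19 (length 5); it appears in order in both A and B, and no longer such subsequence exists.

5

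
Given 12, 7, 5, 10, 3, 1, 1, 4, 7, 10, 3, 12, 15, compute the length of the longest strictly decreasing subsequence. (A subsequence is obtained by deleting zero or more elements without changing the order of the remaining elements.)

5

One longest decreasing subsequence is 12, 7, 5, 3, 1 (positions 1,2,3,5,6), of length 5; no longer one exists.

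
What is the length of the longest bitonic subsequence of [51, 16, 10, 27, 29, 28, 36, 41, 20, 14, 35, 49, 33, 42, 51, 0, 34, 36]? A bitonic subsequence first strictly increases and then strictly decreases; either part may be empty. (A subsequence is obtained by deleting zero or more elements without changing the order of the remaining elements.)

8

Let inc[i] be the LIS ending at i and dec[i] the longest strictly decreasing subsequence starting at i. inc = [1, 1, 1, 2, 3, 3, 4, 5, 2, 2, 4, 6, 4, 6, 7, 1, 5, 6], dec = [6, 3, 2, 4, 5, 4, 4, 4, 3, 2, 3, 3, 2, 2, 2, 1, 1, 1].
max_i inc[i]+dec[i]−1 = 8, with one witness 16, 27, 29, 36, 41, 35, 33, 0.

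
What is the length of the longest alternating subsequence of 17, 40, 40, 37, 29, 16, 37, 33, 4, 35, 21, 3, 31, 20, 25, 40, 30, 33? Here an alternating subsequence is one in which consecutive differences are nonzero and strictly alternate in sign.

12

A longest alternating subsequence is 17, 40, 29, 37, 33, 35, 21, 31, 20, 40, 30, 33 (positions 1,2,5,7,8,10,11,13,14,16,17,18); its 11 consecutive differences strictly alternate in sign, and length 12 is optimal.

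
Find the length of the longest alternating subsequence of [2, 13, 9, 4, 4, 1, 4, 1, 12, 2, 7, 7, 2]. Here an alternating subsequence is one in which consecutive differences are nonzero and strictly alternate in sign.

Track the best alternating length ending on an up-step vs a down-step at each position: up/down = 1/1, 2/1, 2/3, 2/3, 2/3, 1/3, 4/3, 1/5, 6/3, 6/7, 8/7, 8/7, 6/9.
The maximum over both is 9; one such subsequence is 2, 13, 1, 4, 1, 12, 2, 7, 2.

9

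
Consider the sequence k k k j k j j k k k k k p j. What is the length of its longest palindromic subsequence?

Using dp[i][j] = 2 + dp[i+1][j−1] if the ends match, else max(dp[i+1][j], dp[i][j−1]):
dp[1][14] = 10. A witness is kkkkjjkkkk at positions 1,2,3,5,6,7,9,10,11,12.

10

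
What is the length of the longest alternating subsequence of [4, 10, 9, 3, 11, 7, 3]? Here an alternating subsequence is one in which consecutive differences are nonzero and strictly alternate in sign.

5

Track the best alternating length ending on an up-step vs a down-step at each position: up/down = 1/1, 2/1, 2/3, 1/3, 4/1, 4/5, 1/5.
The maximum over both is 5; one such subsequence is 4, 10, 9, 11, 7.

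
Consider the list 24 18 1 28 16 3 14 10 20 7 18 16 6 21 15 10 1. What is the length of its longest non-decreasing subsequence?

5

Scanning left to right, the best length ending at each element is: 24→1, 18→1, 1→1, 28→2, 16→2, 3→2, 14→3, 10→3, 20→4, 7→3, 18→4, 16→4, 6→3, 21→5, 15→4, 10→4, 1→2.
So the longest non-decreasing subsequence has length 5, e.g. 1, 3, 14, 20, 21.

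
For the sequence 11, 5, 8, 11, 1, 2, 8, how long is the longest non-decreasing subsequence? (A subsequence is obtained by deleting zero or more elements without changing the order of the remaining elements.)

3

One longest non-decreasing subsequence is 5, 8, 11 (positions 2,3,4), of length 3; no longer one exists.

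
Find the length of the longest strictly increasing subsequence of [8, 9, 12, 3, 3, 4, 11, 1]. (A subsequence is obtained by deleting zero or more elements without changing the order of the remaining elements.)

3

Let dp[i] be the longest increasing subsequence ending at position i. Then dp = [1, 2, 3, 1, 1, 2, 3, 1].
The maximum is 3; one witness is 8, 9, 12 at positions 1,2,3.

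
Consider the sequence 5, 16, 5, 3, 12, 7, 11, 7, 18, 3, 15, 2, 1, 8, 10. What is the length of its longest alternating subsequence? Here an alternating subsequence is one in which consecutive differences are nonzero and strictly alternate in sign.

12

Track the best alternating length ending on an up-step vs a down-step at each position: up/down = 1/1, 2/1, 1/3, 1/3, 4/3, 4/5, 6/5, 4/7, 8/1, 1/9, 10/9, 1/11, 1/11, 12/11, 12/11.
The maximum over both is 12; one such subsequence is 5, 16, 5, 12, 7, 11, 7, 18, 3, 15, 2, 8.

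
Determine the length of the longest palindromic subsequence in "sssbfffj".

3

One longest palindromic subsequence is fff (positions 5,6,7); it reads the same forward and backward, and the interval DP gives dp[1][8] = 3.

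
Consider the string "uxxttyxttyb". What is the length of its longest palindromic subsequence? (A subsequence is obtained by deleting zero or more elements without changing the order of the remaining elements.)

5

One longest palindromic subsequence is ttxtt (positions 4,5,7,8,9); it reads the same forward and backward, and the interval DP gives dp[1][11] = 5.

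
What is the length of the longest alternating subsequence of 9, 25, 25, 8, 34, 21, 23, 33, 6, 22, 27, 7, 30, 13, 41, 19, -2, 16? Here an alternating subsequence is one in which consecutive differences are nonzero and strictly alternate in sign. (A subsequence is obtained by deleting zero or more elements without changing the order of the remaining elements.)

A longest alternating subsequence is 9, 25, 8, 34, 21, 23, 6, 22, 7, 30, 13, 41, -2, 16 (positions 1,2,4,5,6,7,9,10,12,13,14,15,17,18); its 13 consecutive differences strictly alternate in sign, and length 14 is optimal.

14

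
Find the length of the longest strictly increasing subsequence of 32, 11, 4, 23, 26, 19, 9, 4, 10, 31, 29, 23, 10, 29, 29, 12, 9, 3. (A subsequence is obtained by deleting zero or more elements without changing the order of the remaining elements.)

5

One longest increasing subsequence is 4, 9, 10, 23, 29 (positions 3,7,9,12,14), of length 5; no longer one exists.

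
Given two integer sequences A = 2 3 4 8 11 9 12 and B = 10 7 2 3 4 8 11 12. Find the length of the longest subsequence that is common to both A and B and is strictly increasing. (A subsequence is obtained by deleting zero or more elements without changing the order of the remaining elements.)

For each value that appears in both, track the longest common increasing run ending there.
The best achievable length is 6; one witness is 2, 3, 4, 8, 11, 12 (A-positions 1,2,3,4,5,7, B-positions 3,4,5,6,7,8).

6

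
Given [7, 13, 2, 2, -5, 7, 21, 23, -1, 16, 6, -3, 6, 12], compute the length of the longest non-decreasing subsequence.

Scanning left to right, the best length ending at each element is: 7→1, 13→2, 2→1, 2→2, -5→1, 7→3, 21→4, 23→5, -1→2, 16→4, 6→3, -3→2, 6→4, 12→5.
So the longest non-decreasing subsequence has length 5, e.g. 2, 2, 7, 21, 23.

5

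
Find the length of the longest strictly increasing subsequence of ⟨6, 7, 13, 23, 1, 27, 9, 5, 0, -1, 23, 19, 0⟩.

Let dp[i] be the longest increasing subsequence ending at position i. Then dp = [1, 2, 3, 4, 1, 5, 3, 2, 1, 1, 4, 4, 2].
The maximum is 5; one witness is 6, 7, 13, 23, 27 at positions 1,2,3,4,6.

5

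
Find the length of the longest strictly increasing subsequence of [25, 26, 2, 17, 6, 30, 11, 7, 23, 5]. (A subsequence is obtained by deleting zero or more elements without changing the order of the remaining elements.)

One longest increasing subsequence is 2, 6, 11, 23 (positions 3,5,7,9), of length 4; no longer one exists.

4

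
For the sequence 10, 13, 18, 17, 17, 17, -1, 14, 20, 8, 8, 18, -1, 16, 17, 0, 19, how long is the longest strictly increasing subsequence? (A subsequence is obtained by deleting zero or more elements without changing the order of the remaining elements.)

6

One longest increasing subsequence is 10, 13, 14, 16, 17, 19 (positions 1,2,8,14,15,17), of length 6; no longer one exists.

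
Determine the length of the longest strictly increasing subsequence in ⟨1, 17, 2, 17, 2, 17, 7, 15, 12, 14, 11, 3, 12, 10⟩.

5

Let dp[i] be the longest increasing subsequence ending at position i. Then dp = [1, 2, 2, 3, 2, 3, 3, 4, 4, 5, 4, 3, 5, 4].
The maximum is 5; one witness is 1, 2, 7, 12, 14 at positions 1,3,7,9,10.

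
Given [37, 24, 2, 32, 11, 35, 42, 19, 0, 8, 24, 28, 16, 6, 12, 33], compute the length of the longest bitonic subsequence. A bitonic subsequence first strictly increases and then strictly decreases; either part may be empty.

One longest bitonic subsequence is 24, 32, 35, 42, 28, 16, 12 (positions 2,4,6,7,12,13,15): it rises to 42 then falls. Length 7 is optimal.

7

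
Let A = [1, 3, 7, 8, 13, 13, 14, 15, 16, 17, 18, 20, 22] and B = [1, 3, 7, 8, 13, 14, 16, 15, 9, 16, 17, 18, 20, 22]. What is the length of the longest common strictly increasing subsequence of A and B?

12

For each value that appears in both, track the longest common increasing run ending there.
The best achievable length is 12; one witness is 1, 3, 7, 8, 13, 14, 15, 16, 17, 18, 20, 22 (A-positions 1,2,3,4,5,7,8,9,10,11,12,13, B-positions 1,2,3,4,5,6,8,10,11,12,13,14).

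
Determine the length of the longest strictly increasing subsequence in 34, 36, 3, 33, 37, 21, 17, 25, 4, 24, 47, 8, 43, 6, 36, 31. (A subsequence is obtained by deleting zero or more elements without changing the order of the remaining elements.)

Scanning left to right, the best length ending at each element is: 34→1, 36→2, 3→1, 33→2, 37→3, 21→2, 17→2, 25→3, 4→2, 24→3, 47→4, 8→3, 43→4, 6→3, 36→4, 31→4.
So the longest increasing subsequence has length 4, e.g. 34, 36, 37, 47.

4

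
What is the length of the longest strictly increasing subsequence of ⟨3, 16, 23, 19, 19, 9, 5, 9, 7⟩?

Let dp[i] be the longest increasing subsequence ending at position i. Then dp = [1, 2, 3, 3, 3, 2, 2, 3, 3].
The maximum is 3; one witness is 3, 16, 23 at positions 1,2,3.

3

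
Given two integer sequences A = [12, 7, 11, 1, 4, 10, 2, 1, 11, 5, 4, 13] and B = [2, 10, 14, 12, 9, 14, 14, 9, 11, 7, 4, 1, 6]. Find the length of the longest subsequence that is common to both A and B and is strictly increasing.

A longest common strictly increasing subsequence is 2, 11 (length 2); it appears in order in both A and B, and no longer such subsequence exists.

2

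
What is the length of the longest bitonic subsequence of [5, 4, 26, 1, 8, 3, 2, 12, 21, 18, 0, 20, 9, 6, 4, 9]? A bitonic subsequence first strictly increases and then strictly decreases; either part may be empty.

8

Let inc[i] be the LIS ending at i and dec[i] the longest strictly decreasing subsequence starting at i. inc = [1, 1, 2, 1, 2, 2, 2, 3, 4, 4, 1, 5, 3, 3, 3, 4], dec = [5, 4, 6, 2, 4, 3, 2, 4, 5, 4, 1, 4, 3, 2, 1, 1].
max_i inc[i]+dec[i]−1 = 8, with one witness 5, 8, 12, 21, 20, 9, 6, 4.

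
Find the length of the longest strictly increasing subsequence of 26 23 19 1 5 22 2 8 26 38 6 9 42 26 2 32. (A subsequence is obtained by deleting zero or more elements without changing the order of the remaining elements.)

6

Scanning left to right, the best length ending at each element is: 26→1, 23→1, 19→1, 1→1, 5→2, 22→3, 2→2, 8→3, 26→4, 38→5, 6→3, 9→4, 42→6, 26→5, 2→2, 32→6.
So the longest increasing subsequence has length 6, e.g. 1, 5, 22, 26, 38, 42.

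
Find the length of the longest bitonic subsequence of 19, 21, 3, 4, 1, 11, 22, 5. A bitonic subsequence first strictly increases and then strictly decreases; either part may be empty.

Let inc[i] be the LIS ending at i and dec[i] the longest strictly decreasing subsequence starting at i. inc = [1, 2, 1, 2, 1, 3, 4, 3], dec = [3, 3, 2, 2, 1, 2, 2, 1].
max_i inc[i]+dec[i]−1 = 5, with one witness 3, 4, 11, 22, 5.

5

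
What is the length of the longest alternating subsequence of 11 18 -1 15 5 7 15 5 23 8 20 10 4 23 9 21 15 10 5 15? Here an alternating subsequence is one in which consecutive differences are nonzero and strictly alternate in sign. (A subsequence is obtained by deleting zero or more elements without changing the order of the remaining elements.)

Track the best alternating length ending on an up-step vs a down-step at each position: up/down = 1/1, 2/1, 1/3, 4/3, 4/5, 6/5, 6/3, 4/7, 8/1, 8/9, 10/9, 10/11, 4/11, 12/1, 12/13, 14/13, 14/15, 14/15, 12/15, 16/15.
The maximum over both is 16; one such subsequence is 11, 18, -1, 15, 5, 7, 5, 23, 8, 20, 10, 23, 9, 21, 10, 15.

16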